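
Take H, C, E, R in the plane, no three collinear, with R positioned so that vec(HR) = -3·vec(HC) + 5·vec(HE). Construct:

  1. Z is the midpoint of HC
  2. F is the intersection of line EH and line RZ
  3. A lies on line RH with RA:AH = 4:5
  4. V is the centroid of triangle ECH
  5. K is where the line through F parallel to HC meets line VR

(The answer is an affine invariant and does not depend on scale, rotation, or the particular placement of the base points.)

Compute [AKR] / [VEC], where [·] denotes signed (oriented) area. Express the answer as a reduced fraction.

[AKR]:[VEC] = -160/49

Choose coordinates H = (0, 0), C = (1, 0), E = (0, 1), R = (-3, 5).
1. Z is the midpoint of HC ⇒ Z = (1/2, 0)
2. F is the intersection of line EH and line RZ ⇒ F = (0, 5/7)
3. A lies on line RH with RA:AH = 4:5 ⇒ A = (-5/3, 25/9)
4. V is the centroid of triangle ECH ⇒ V = (1/3, 1/3)
5. K is where the line through F parallel to HC meets line VR ⇒ K = (3/49, 5/7)
2·[AKR] = 160/147, 2·[VEC] = -1/3
[AKR]:[VEC] = 160/147:-1/3 = -160/49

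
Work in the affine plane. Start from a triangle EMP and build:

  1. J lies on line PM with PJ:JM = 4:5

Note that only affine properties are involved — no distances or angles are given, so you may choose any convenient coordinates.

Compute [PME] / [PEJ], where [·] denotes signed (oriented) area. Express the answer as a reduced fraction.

Choose coordinates E = (0, 0), M = (1, 0), P = (0, 1).
1. J lies on line PM with PJ:JM = 4:5 ⇒ J = (4/9, 5/9)
2·[PME] = -1, 2·[PEJ] = 4/9
[PME]:[PEJ] = -1:4/9 = -9/4

[PME]:[PEJ] = -9/4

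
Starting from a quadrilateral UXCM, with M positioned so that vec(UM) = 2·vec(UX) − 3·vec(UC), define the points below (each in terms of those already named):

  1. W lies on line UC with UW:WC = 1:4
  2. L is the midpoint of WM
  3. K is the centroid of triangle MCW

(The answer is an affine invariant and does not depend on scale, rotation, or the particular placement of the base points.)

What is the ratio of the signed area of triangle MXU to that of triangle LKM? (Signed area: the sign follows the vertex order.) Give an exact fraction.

[MXU]:[LKM] = -45/4

Work in coordinates with U = (0, 0), X = (1, 0), C = (0, 1), M = (2, -3).
1. W lies on line UC with UW:WC = 1:4 ⇒ W = (0, 1/5)
2. L is the midpoint of WM ⇒ L = (1, -7/5)
3. K is the centroid of triangle MCW ⇒ K = (2/3, -3/5)
2·[MXU] = 3, 2·[LKM] = -4/15
[MXU]:[LKM] = 3:-4/15 = -45/4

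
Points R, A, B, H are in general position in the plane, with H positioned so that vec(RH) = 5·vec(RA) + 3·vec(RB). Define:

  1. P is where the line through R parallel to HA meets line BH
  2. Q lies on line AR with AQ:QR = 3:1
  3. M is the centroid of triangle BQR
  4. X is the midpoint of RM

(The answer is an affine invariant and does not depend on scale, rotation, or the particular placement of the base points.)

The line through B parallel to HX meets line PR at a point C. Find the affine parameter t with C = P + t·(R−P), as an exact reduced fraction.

Assign R = (0, 0), A = (1, 0), B = (0, 1), H = (5, 3) — the answer is frame-independent, so this choice is without loss of generality.
1. P is where the line through R parallel to HA meets line BH ⇒ P = (20/7, 15/7)
2. Q lies on line AR with AQ:QR = 3:1 ⇒ Q = (1/4, 0)
3. M is the centroid of triangle BQR ⇒ M = (1/12, 1/3)
4. X is the midpoint of RM ⇒ X = (1/24, 1/6)
through B parallel to HX: direction (-119/24, -17/6); meets PR at C = (28/5, 21/5)
C = P + t·(R−P) with t = -24/25

t = -24/25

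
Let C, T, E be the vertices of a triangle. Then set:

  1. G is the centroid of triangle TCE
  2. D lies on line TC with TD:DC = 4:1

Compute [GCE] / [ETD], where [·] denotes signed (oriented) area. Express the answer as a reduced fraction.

[GCE]:[ETD] = 5/12

Set C = (0, 0), T = (1, 0), E = (0, 1); any affine frame gives the same invariant.
1. G is the centroid of triangle TCE ⇒ G = (1/3, 1/3)
2. D lies on line TC with TD:DC = 4:1 ⇒ D = (1/5, 0)
2·[GCE] = -1/3, 2·[ETD] = -4/5
[GCE]:[ETD] = -1/3:-4/5 = 5/12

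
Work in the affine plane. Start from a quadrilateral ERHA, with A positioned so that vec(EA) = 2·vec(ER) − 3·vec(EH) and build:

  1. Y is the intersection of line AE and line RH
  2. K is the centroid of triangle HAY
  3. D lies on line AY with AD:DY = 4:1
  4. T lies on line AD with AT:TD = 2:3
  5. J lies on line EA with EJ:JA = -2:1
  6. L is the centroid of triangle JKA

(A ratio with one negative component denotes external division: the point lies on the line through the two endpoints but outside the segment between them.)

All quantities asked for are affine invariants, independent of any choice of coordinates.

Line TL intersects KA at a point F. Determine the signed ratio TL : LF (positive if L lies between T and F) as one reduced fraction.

TL:LF = -73/25

Assign E = (0, 0), R = (1, 0), H = (0, 1), A = (2, -3) — the answer is frame-independent, so this choice is without loss of generality.
1. Y is the intersection of line AE and line RH ⇒ Y = (-2, 3)
2. K is the centroid of triangle HAY ⇒ K = (0, 1/3)
3. D lies on line AY with AD:DY = 4:1 ⇒ D = (-6/5, 9/5)
4. T lies on line AD with AT:TD = 2:3 ⇒ T = (18/25, -27/25)
5. J lies on line EA with EJ:JA = -2:1 ⇒ J = (4, -6)
6. L is the centroid of triangle JKA ⇒ L = (2, -26/9)
line TL meets KA at F = (114/73, -497/219)
L = T + t·(F−T) with t = 73/48, so TL:LF = 73/48:-25/48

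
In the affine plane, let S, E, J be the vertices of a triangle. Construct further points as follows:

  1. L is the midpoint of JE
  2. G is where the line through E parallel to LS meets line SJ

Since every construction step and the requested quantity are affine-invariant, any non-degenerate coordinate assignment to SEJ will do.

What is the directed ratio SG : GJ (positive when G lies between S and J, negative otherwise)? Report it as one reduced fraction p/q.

Set S = (0, 0), E = (1, 0), J = (0, 1); any affine frame gives the same invariant.
1. L is the midpoint of JE ⇒ L = (1/2, 1/2)
2. G is where the line through E parallel to LS meets line SJ ⇒ G = (0, -1)
G = S + t·(J−S) with t = -1, so SG:GJ = t:(1−t) = -1:2

SG:GJ = -1/2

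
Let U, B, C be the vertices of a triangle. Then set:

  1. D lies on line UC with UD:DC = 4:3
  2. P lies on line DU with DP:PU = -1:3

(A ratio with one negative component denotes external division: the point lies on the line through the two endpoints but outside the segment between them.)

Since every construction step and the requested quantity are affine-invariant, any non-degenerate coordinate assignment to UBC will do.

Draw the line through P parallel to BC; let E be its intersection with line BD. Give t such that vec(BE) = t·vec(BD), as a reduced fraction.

Work in coordinates with U = (0, 0), B = (1, 0), C = (0, 1).
1. D lies on line UC with UD:DC = 4:3 ⇒ D = (0, 4/7)
2. P lies on line DU with DP:PU = -1:3 ⇒ P = (0, 6/7)
through P parallel to BC: direction (-1, 1); meets BD at E = (2/3, 4/21)
E = B + t·(D−B) with t = 1/3

t = 1/3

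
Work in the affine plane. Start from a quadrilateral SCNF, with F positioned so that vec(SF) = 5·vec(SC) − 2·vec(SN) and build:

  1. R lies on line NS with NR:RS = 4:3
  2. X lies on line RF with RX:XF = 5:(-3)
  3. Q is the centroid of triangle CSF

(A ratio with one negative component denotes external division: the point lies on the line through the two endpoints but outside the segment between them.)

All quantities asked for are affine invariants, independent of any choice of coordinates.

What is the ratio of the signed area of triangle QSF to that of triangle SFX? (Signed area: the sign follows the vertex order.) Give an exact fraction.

[QSF]:[SFX] = -28/135

Set S = (0, 0), C = (1, 0), N = (0, 1), F = (5, -2); any affine frame gives the same invariant.
1. R lies on line NS with NR:RS = 4:3 ⇒ R = (0, 3/7)
2. X lies on line RF with RX:XF = 5:(-3) ⇒ X = (25/2, -79/14)
3. Q is the centroid of triangle CSF ⇒ Q = (2, -2/3)
2·[QSF] = 2/3, 2·[SFX] = -45/14
[QSF]:[SFX] = 2/3:-45/14 = -28/135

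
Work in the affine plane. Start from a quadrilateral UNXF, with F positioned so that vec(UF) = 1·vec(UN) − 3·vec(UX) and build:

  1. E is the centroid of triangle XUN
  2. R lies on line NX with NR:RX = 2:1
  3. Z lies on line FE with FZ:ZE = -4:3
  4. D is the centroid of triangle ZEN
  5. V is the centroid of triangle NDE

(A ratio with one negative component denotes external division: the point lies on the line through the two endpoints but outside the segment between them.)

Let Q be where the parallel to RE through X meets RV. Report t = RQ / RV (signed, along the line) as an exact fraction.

t = -9/2

Set U = (0, 0), N = (1, 0), X = (0, 1), F = (1, -3); any affine frame gives the same invariant.
1. E is the centroid of triangle XUN ⇒ E = (1/3, 1/3)
2. R lies on line NX with NR:RX = 2:1 ⇒ R = (1/3, 2/3)
3. Z lies on line FE with FZ:ZE = -4:3 ⇒ Z = (-5/3, 31/3)
4. D is the centroid of triangle ZEN ⇒ D = (-1/9, 32/9)
5. V is the centroid of triangle NDE ⇒ V = (11/27, 35/27)
through X parallel to RE: direction (0, -1/3); meets RV at Q = (0, -13/6)
Q = R + t·(V−R) with t = -9/2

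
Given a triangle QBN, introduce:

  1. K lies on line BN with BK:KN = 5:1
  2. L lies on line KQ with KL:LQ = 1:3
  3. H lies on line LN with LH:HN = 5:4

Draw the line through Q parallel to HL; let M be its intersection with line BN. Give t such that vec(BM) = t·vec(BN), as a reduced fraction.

Assign Q = (0, 0), B = (1, 0), N = (0, 1) — the answer is frame-independent, so this choice is without loss of generality.
1. K lies on line BN with BK:KN = 5:1 ⇒ K = (1/6, 5/6)
2. L lies on line KQ with KL:LQ = 1:3 ⇒ L = (1/8, 5/8)
3. H lies on line LN with LH:HN = 5:4 ⇒ H = (1/18, 5/6)
through Q parallel to HL: direction (5/72, -5/24); meets BN at M = (-1/2, 3/2)
M = B + t·(N−B) with t = 3/2

t = 3/2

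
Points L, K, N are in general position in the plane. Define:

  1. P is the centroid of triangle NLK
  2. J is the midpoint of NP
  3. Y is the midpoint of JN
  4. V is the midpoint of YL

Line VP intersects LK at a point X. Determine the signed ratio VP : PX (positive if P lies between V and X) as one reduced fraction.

VP:PX = 1/4

Assign L = (0, 0), K = (1, 0), N = (0, 1) — the answer is frame-independent, so this choice is without loss of generality.
1. P is the centroid of triangle NLK ⇒ P = (1/3, 1/3)
2. J is the midpoint of NP ⇒ J = (1/6, 2/3)
3. Y is the midpoint of JN ⇒ Y = (1/12, 5/6)
4. V is the midpoint of YL ⇒ V = (1/24, 5/12)
line VP meets LK at X = (3/2, 0)
P = V + t·(X−V) with t = 1/5, so VP:PX = 1/5:4/5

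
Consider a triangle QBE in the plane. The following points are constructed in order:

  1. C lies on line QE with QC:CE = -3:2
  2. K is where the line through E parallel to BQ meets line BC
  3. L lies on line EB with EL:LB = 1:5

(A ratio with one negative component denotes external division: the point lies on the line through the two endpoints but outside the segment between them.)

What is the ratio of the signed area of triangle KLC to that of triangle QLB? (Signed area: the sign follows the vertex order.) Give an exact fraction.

Work in coordinates with Q = (0, 0), B = (1, 0), E = (0, 1).
1. C lies on line QE with QC:CE = -3:2 ⇒ C = (0, 3)
2. K is where the line through E parallel to BQ meets line BC ⇒ K = (2/3, 1)
3. L lies on line EB with EL:LB = 1:5 ⇒ L = (1/6, 5/6)
2·[KLC] = -10/9, 2·[QLB] = -5/6
[KLC]:[QLB] = -10/9:-5/6 = 4/3

[KLC]:[QLB] = 4/3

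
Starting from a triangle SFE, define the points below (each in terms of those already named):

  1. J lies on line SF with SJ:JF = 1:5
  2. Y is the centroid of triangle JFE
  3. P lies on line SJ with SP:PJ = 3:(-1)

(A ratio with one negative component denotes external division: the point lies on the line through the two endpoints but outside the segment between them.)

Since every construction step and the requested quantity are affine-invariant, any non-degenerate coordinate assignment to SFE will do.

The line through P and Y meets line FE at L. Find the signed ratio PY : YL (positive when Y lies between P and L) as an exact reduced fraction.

Work in coordinates with S = (0, 0), F = (1, 0), E = (0, 1).
1. J lies on line SF with SJ:JF = 1:5 ⇒ J = (1/6, 0)
2. Y is the centroid of triangle JFE ⇒ Y = (7/18, 1/3)
3. P lies on line SJ with SP:PJ = 3:(-1) ⇒ P = (1/4, 0)
line PY meets FE at L = (8/17, 9/17)
Y = P + t·(L−P) with t = 17/27, so PY:YL = 17/27:10/27

PY:YL = 17/10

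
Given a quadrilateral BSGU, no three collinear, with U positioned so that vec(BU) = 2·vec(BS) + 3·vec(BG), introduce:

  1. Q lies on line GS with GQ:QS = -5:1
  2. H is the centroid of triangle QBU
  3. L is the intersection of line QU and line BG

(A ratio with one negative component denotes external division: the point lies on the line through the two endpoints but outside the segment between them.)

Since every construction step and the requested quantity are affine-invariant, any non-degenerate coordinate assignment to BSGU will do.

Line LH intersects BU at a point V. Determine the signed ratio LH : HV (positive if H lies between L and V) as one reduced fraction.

Work in coordinates with B = (0, 0), S = (1, 0), G = (0, 1), U = (2, 3).
1. Q lies on line GS with GQ:QS = -5:1 ⇒ Q = (5/4, -1/4)
2. H is the centroid of triangle QBU ⇒ H = (13/12, 11/12)
3. L is the intersection of line QU and line BG ⇒ L = (0, -17/3)
line LH meets BU at V = (26/21, 13/7)
H = L + t·(V−L) with t = 7/8, so LH:HV = 7/8:1/8

LH:HV = 7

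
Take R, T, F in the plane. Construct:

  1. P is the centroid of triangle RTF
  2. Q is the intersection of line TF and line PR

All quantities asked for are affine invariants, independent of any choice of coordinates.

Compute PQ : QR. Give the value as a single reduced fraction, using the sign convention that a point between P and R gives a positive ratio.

PQ:QR = -1/3

Choose coordinates R = (0, 0), T = (1, 0), F = (0, 1).
1. P is the centroid of triangle RTF ⇒ P = (1/3, 1/3)
2. Q is the intersection of line TF and line PR ⇒ Q = (1/2, 1/2)
Q = P + t·(R−P) with t = -1/2, so PQ:QR = t:(1−t) = -1/2:3/2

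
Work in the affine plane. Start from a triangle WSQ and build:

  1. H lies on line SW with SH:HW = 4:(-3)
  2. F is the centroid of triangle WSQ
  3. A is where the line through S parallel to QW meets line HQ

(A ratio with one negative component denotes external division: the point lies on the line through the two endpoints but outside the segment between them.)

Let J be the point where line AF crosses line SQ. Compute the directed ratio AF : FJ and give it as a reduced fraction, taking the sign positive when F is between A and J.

Work in coordinates with W = (0, 0), S = (1, 0), Q = (0, 1).
1. H lies on line SW with SH:HW = 4:(-3) ⇒ H = (-3, 0)
2. F is the centroid of triangle WSQ ⇒ F = (1/3, 1/3)
3. A is where the line through S parallel to QW meets line HQ ⇒ A = (1, 4/3)
line AF meets SQ at J = (7/15, 8/15)
F = A + t·(J−A) with t = 5/4, so AF:FJ = 5/4:-1/4

AF:FJ = -5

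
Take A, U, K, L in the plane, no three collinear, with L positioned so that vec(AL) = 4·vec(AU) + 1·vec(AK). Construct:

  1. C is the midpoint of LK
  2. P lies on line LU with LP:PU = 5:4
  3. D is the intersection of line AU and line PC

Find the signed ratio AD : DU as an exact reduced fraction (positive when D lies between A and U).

Set A = (0, 0), U = (1, 0), K = (0, 1), L = (4, 1); any affine frame gives the same invariant.
1. C is the midpoint of LK ⇒ C = (2, 1)
2. P lies on line LU with LP:PU = 5:4 ⇒ P = (7/3, 4/9)
3. D is the intersection of line AU and line PC ⇒ D = (13/5, 0)
D = A + t·(U−A) with t = 13/5, so AD:DU = t:(1−t) = 13/5:-8/5

AD:DU = -13/8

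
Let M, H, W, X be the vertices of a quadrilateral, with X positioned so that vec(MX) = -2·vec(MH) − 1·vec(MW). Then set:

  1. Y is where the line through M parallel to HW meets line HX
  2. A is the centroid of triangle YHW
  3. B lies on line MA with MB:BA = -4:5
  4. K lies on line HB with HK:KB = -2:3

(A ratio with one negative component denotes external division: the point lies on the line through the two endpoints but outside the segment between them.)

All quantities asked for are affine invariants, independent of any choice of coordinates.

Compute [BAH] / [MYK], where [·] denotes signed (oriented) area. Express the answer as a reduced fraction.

[BAH]:[MYK] = -3/5

Work in coordinates with M = (0, 0), H = (1, 0), W = (0, 1), X = (-2, -1).
1. Y is where the line through M parallel to HW meets line HX ⇒ Y = (1/4, -1/4)
2. A is the centroid of triangle YHW ⇒ A = (5/12, 1/4)
3. B lies on line MA with MB:BA = -4:5 ⇒ B = (-5/3, -1)
4. K lies on line HB with HK:KB = -2:3 ⇒ K = (19/3, 2)
2·[BAH] = -5/4, 2·[MYK] = 25/12
[BAH]:[MYK] = -5/4:25/12 = -3/5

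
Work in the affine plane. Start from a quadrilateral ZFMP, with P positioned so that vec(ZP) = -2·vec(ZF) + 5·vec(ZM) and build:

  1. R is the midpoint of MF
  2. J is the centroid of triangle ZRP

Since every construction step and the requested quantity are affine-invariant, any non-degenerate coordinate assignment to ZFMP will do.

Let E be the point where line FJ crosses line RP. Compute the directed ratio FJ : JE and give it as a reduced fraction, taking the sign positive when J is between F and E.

Assign Z = (0, 0), F = (1, 0), M = (0, 1), P = (-2, 5) — the answer is frame-independent, so this choice is without loss of generality.
1. R is the midpoint of MF ⇒ R = (1/2, 1/2)
2. J is the centroid of triangle ZRP ⇒ J = (-1/2, 11/6)
line FJ meets RP at E = (4/13, 11/13)
J = F + t·(E−F) with t = 13/6, so FJ:JE = 13/6:-7/6

FJ:JE = -13/7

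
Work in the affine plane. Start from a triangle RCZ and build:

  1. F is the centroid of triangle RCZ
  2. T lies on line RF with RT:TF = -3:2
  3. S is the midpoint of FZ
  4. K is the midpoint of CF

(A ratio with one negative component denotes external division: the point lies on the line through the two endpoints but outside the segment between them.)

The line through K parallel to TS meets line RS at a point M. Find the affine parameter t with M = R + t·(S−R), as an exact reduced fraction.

t = -1/6

Assign R = (0, 0), C = (1, 0), Z = (0, 1) — the answer is frame-independent, so this choice is without loss of generality.
1. F is the centroid of triangle RCZ ⇒ F = (1/3, 1/3)
2. T lies on line RF with RT:TF = -3:2 ⇒ T = (1, 1)
3. S is the midpoint of FZ ⇒ S = (1/6, 2/3)
4. K is the midpoint of CF ⇒ K = (2/3, 1/6)
through K parallel to TS: direction (-5/6, -1/3); meets RS at M = (-1/36, -1/9)
M = R + t·(S−R) with t = -1/6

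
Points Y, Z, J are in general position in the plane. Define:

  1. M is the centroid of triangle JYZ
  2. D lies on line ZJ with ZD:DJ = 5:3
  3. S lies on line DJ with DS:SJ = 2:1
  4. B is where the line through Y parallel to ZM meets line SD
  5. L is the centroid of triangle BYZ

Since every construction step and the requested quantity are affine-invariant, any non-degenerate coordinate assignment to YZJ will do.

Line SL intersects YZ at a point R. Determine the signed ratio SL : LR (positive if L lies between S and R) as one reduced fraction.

Assign Y = (0, 0), Z = (1, 0), J = (0, 1) — the answer is frame-independent, so this choice is without loss of generality.
1. M is the centroid of triangle JYZ ⇒ M = (1/3, 1/3)
2. D lies on line ZJ with ZD:DJ = 5:3 ⇒ D = (3/8, 5/8)
3. S lies on line DJ with DS:SJ = 2:1 ⇒ S = (1/8, 7/8)
4. B is where the line through Y parallel to ZM meets line SD ⇒ B = (2, -1)
5. L is the centroid of triangle BYZ ⇒ L = (1, -1/3)
line SL meets YZ at R = (22/29, 0)
L = S + t·(R−S) with t = 29/21, so SL:LR = 29/21:-8/21

SL:LR = -29/8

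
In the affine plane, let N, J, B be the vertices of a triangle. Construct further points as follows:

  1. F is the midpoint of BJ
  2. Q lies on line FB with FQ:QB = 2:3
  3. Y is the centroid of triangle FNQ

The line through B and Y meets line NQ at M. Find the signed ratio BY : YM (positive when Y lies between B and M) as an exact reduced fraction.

BY:YM = -11/2

Choose coordinates N = (0, 0), J = (1, 0), B = (0, 1).
1. F is the midpoint of BJ ⇒ F = (1/2, 1/2)
2. Q lies on line FB with FQ:QB = 2:3 ⇒ Q = (3/10, 7/10)
3. Y is the centroid of triangle FNQ ⇒ Y = (4/15, 2/5)
line BY meets NQ at M = (12/55, 28/55)
Y = B + t·(M−B) with t = 11/9, so BY:YM = 11/9:-2/9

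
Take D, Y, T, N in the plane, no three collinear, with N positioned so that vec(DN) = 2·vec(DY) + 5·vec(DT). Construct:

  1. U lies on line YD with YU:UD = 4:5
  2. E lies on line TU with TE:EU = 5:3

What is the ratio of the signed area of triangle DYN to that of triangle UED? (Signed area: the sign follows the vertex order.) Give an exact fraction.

Choose coordinates D = (0, 0), Y = (1, 0), T = (0, 1), N = (2, 5).
1. U lies on line YD with YU:UD = 4:5 ⇒ U = (5/9, 0)
2. E lies on line TU with TE:EU = 5:3 ⇒ E = (25/72, 3/8)
2·[DYN] = 5, 2·[UED] = 5/24
[DYN]:[UED] = 5:5/24 = 24

[DYN]:[UED] = 24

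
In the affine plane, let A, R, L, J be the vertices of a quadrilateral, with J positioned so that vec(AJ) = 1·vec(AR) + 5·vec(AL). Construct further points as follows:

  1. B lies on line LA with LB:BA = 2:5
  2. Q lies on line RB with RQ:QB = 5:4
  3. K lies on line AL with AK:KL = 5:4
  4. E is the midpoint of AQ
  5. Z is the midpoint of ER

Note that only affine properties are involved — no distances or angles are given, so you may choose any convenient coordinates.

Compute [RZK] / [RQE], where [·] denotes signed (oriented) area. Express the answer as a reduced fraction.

Assign A = (0, 0), R = (1, 0), L = (0, 1), J = (1, 5) — the answer is frame-independent, so this choice is without loss of generality.
1. B lies on line LA with LB:BA = 2:5 ⇒ B = (0, 5/7)
2. Q lies on line RB with RQ:QB = 5:4 ⇒ Q = (4/9, 25/63)
3. K lies on line AL with AK:KL = 5:4 ⇒ K = (0, 5/9)
4. E is the midpoint of AQ ⇒ E = (2/9, 25/126)
5. Z is the midpoint of ER ⇒ Z = (11/18, 25/252)
2·[RZK] = -265/2268, 2·[RQE] = 25/126
[RZK]:[RQE] = -265/2268:25/126 = -53/90

[RZK]:[RQE] = -53/90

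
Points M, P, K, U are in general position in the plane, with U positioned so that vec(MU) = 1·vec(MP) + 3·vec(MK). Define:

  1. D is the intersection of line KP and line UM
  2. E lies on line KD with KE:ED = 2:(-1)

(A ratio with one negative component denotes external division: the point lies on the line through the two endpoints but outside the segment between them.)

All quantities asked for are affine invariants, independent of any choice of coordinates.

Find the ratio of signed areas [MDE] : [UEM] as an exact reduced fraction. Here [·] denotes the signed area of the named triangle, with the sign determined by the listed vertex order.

Work in coordinates with M = (0, 0), P = (1, 0), K = (0, 1), U = (1, 3).
1. D is the intersection of line KP and line UM ⇒ D = (1/4, 3/4)
2. E lies on line KD with KE:ED = 2:(-1) ⇒ E = (1/2, 1/2)
2·[MDE] = -1/4, 2·[UEM] = -1
[MDE]:[UEM] = -1/4:-1 = 1/4

[MDE]:[UEM] = 1/4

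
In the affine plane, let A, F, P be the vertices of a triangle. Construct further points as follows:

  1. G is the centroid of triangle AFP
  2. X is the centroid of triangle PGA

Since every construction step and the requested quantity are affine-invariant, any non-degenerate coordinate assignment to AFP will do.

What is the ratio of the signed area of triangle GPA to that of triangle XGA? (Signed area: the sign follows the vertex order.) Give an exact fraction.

Set A = (0, 0), F = (1, 0), P = (0, 1); any affine frame gives the same invariant.
1. G is the centroid of triangle AFP ⇒ G = (1/3, 1/3)
2. X is the centroid of triangle PGA ⇒ X = (1/9, 4/9)
2·[GPA] = 1/3, 2·[XGA] = -1/9
[GPA]:[XGA] = 1/3:-1/9 = -3

[GPA]:[XGA] = -3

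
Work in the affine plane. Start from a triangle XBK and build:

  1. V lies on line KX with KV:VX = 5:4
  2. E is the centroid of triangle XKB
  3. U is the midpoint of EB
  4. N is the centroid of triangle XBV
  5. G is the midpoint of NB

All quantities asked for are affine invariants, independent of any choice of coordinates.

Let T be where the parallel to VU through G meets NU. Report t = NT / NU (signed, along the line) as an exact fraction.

Set X = (0, 0), B = (1, 0), K = (0, 1); any affine frame gives the same invariant.
1. V lies on line KX with KV:VX = 5:4 ⇒ V = (0, 4/9)
2. E is the centroid of triangle XKB ⇒ E = (1/3, 1/3)
3. U is the midpoint of EB ⇒ U = (2/3, 1/6)
4. N is the centroid of triangle XBV ⇒ N = (1/3, 4/27)
5. G is the midpoint of NB ⇒ G = (2/3, 2/27)
through G parallel to VU: direction (2/3, -5/18); meets NU at T = (8/17, 143/918)
T = N + t·(U−N) with t = 7/17

t = 7/17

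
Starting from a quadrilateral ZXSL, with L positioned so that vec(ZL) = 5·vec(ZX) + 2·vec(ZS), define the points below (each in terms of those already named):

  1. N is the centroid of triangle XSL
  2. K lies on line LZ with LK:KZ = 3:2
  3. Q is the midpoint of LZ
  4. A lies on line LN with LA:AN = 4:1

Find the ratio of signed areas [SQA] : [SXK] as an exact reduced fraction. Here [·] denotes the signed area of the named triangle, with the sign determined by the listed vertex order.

[SQA]:[SXK] = 5/18

Choose coordinates Z = (0, 0), X = (1, 0), S = (0, 1), L = (5, 2).
1. N is the centroid of triangle XSL ⇒ N = (2, 1)
2. K lies on line LZ with LK:KZ = 3:2 ⇒ K = (2, 4/5)
3. Q is the midpoint of LZ ⇒ Q = (5/2, 1)
4. A lies on line LN with LA:AN = 4:1 ⇒ A = (13/5, 6/5)
2·[SQA] = 1/2, 2·[SXK] = 9/5
[SQA]:[SXK] = 1/2:9/5 = 5/18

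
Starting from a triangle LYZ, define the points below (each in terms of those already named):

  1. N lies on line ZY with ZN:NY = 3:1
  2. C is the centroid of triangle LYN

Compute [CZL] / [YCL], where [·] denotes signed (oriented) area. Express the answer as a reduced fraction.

Work in coordinates with L = (0, 0), Y = (1, 0), Z = (0, 1).
1. N lies on line ZY with ZN:NY = 3:1 ⇒ N = (3/4, 1/4)
2. C is the centroid of triangle LYN ⇒ C = (7/12, 1/12)
2·[CZL] = 7/12, 2·[YCL] = 1/12
[CZL]:[YCL] = 7/12:1/12 = 7

[CZL]:[YCL] = 7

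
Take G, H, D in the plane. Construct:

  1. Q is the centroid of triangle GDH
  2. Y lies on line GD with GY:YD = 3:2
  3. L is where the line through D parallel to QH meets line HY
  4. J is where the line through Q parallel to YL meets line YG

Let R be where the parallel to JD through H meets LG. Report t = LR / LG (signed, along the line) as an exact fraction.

Set G = (0, 0), H = (1, 0), D = (0, 1); any affine frame gives the same invariant.
1. Q is the centroid of triangle GDH ⇒ Q = (1/3, 1/3)
2. Y lies on line GD with GY:YD = 3:2 ⇒ Y = (0, 3/5)
3. L is where the line through D parallel to QH meets line HY ⇒ L = (-4, 3)
4. J is where the line through Q parallel to YL meets line YG ⇒ J = (0, 8/15)
through H parallel to JD: direction (0, 7/15); meets LG at R = (1, -3/4)
R = L + t·(G−L) with t = 5/4

t = 5/4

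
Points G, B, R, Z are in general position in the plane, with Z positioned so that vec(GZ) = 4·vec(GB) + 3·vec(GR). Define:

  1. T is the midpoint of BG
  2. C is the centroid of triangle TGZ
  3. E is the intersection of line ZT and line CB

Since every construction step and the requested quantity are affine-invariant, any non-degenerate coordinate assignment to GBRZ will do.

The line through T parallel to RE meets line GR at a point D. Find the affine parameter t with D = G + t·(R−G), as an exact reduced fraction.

t = 1/11

Work in coordinates with G = (0, 0), B = (1, 0), R = (0, 1), Z = (4, 3).
1. T is the midpoint of BG ⇒ T = (1/2, 0)
2. C is the centroid of triangle TGZ ⇒ C = (3/2, 1)
3. E is the intersection of line ZT and line CB ⇒ E = (11/8, 3/4)
through T parallel to RE: direction (11/8, -1/4); meets GR at D = (0, 1/11)
D = G + t·(R−G) with t = 1/11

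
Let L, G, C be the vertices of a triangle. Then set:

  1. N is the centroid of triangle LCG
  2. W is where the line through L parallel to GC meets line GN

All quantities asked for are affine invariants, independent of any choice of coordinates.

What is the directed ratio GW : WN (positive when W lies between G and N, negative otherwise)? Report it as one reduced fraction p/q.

GW:WN = -3/2

Choose coordinates L = (0, 0), G = (1, 0), C = (0, 1).
1. N is the centroid of triangle LCG ⇒ N = (1/3, 1/3)
2. W is where the line through L parallel to GC meets line GN ⇒ W = (-1, 1)
W = G + t·(N−G) with t = 3, so GW:WN = t:(1−t) = 3:-2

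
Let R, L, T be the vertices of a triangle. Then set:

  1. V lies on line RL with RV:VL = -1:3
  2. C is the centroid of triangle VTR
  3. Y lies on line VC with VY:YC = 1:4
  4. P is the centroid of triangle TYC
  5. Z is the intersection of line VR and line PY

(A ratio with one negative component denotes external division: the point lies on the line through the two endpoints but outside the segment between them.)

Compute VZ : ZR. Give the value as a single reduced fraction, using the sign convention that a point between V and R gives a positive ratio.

Work in coordinates with R = (0, 0), L = (1, 0), T = (0, 1).
1. V lies on line RL with RV:VL = -1:3 ⇒ V = (-1/2, 0)
2. C is the centroid of triangle VTR ⇒ C = (-1/6, 1/3)
3. Y lies on line VC with VY:YC = 1:4 ⇒ Y = (-13/30, 1/15)
4. P is the centroid of triangle TYC ⇒ P = (-1/5, 7/15)
5. Z is the intersection of line VR and line PY ⇒ Z = (-17/36, 0)
Z = V + t·(R−V) with t = 1/18, so VZ:ZR = t:(1−t) = 1/18:17/18

VZ:ZR = 1/17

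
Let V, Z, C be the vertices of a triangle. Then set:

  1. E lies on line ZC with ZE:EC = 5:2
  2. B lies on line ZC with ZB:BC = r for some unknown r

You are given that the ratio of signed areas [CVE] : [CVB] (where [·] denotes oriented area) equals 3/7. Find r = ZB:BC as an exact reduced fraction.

r = 1/2

Assign V = (0, 0), Z = (1, 0), C = (0, 1) — the answer is frame-independent, so this choice is without loss of generality.
1. E lies on line ZC with ZE:EC = 5:2 ⇒ E = (2/7, 5/7)
2. With ZB:BC = r, write λ = r/(r+1) so B = Z + λ·(C−Z); B is affine-linear in λ
Every point depending on B is an affine combination of B and λ-independent points, so each such coordinate is linear in λ; the λ² term in each signed area is a multiple of (C−Z)×(C−Z) = 0, so 2·[CVE] and 2·[CVB] are each linear in λ. Evaluating at λ=0 and λ=1:
  2·[CVE] = 2/7,   2·[CVB] = −λ + 1
So [CVE]:[CVB] = (2/7) / (−λ + 1). Setting this equal to 3/7:
  2/7 = 3/7·(−λ + 1)  ⇒  λ = 1/3
Then r = λ/(1−λ) = (1/3)/(2/3) = 1/2. Check: with r = 1/2, B = (2/3, 1/3) and [CVE]:[CVB] = 3/7 as required.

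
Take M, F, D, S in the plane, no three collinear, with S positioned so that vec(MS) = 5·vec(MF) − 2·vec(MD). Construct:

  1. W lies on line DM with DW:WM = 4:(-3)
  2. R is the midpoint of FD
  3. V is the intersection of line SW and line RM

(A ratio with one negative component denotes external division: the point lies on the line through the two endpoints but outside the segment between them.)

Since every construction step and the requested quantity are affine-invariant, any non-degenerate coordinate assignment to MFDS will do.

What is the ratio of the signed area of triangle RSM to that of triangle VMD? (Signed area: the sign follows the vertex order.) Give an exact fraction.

Choose coordinates M = (0, 0), F = (1, 0), D = (0, 1), S = (5, -2).
1. W lies on line DM with DW:WM = 4:(-3) ⇒ W = (0, -3)
2. R is the midpoint of FD ⇒ R = (1/2, 1/2)
3. V is the intersection of line SW and line RM ⇒ V = (-15/4, -15/4)
2·[RSM] = -7/2, 2·[VMD] = 15/4
[RSM]:[VMD] = -7/2:15/4 = -14/15

[RSM]:[VMD] = -14/15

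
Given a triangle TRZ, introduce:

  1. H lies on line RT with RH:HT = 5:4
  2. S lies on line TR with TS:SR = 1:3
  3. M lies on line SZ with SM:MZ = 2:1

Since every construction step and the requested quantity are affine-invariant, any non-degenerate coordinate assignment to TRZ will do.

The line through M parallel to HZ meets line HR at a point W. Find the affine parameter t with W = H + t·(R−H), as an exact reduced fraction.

t = -7/60

Work in coordinates with T = (0, 0), R = (1, 0), Z = (0, 1).
1. H lies on line RT with RH:HT = 5:4 ⇒ H = (4/9, 0)
2. S lies on line TR with TS:SR = 1:3 ⇒ S = (1/4, 0)
3. M lies on line SZ with SM:MZ = 2:1 ⇒ M = (1/12, 2/3)
through M parallel to HZ: direction (-4/9, 1); meets HR at W = (41/108, 0)
W = H + t·(R−H) with t = -7/60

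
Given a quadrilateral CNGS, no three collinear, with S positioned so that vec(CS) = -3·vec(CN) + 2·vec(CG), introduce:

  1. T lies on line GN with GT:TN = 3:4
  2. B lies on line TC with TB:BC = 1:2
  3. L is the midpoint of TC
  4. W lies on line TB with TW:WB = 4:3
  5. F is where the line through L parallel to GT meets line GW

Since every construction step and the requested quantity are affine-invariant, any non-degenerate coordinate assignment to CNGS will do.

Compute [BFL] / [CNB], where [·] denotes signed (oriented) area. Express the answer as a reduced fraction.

Set C = (0, 0), N = (1, 0), G = (0, 1), S = (-3, 2); any affine frame gives the same invariant.
1. T lies on line GN with GT:TN = 3:4 ⇒ T = (3/7, 4/7)
2. B lies on line TC with TB:BC = 1:2 ⇒ B = (2/7, 8/21)
3. L is the midpoint of TC ⇒ L = (3/14, 2/7)
4. W lies on line TB with TW:WB = 4:3 ⇒ W = (17/49, 68/147)
5. F is where the line through L parallel to GT meets line GW ⇒ F = (51/56, -23/56)
2·[BFL] = -13/112, 2·[CNB] = 8/21
[BFL]:[CNB] = -13/112:8/21 = -39/128

[BFL]:[CNB] = -39/128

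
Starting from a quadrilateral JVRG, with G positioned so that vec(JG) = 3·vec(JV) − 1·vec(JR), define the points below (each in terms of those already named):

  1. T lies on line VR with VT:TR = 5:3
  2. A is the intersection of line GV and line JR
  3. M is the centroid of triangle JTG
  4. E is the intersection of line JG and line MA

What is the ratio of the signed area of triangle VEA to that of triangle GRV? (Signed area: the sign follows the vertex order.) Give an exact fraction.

[VEA]:[GRV] = -1/8

Set J = (0, 0), V = (1, 0), R = (0, 1), G = (3, -1); any affine frame gives the same invariant.
1. T lies on line VR with VT:TR = 5:3 ⇒ T = (3/8, 5/8)
2. A is the intersection of line GV and line JR ⇒ A = (0, 1/2)
3. M is the centroid of triangle JTG ⇒ M = (9/8, -1/8)
4. E is the intersection of line JG and line MA ⇒ E = (9/4, -3/4)
2·[VEA] = -1/8, 2·[GRV] = 1
[VEA]:[GRV] = -1/8:1 = -1/8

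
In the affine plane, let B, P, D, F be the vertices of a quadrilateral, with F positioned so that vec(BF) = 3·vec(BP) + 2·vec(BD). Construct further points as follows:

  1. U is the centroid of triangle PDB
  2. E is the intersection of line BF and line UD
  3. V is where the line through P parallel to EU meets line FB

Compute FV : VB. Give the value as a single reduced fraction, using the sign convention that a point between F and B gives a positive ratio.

Choose coordinates B = (0, 0), P = (1, 0), D = (0, 1), F = (3, 2).
1. U is the centroid of triangle PDB ⇒ U = (1/3, 1/3)
2. E is the intersection of line BF and line UD ⇒ E = (3/8, 1/4)
3. V is where the line through P parallel to EU meets line FB ⇒ V = (3/4, 1/2)
V = F + t·(B−F) with t = 3/4, so FV:VB = t:(1−t) = 3/4:1/4

FV:VB = 3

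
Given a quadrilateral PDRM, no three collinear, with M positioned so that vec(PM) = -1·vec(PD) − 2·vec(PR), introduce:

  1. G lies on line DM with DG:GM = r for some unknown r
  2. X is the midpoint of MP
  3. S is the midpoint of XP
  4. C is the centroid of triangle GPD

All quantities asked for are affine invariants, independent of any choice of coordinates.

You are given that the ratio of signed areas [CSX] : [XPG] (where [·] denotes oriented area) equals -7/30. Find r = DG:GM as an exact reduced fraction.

Work in coordinates with P = (0, 0), D = (1, 0), R = (0, 1), M = (-1, -2).
1. With DG:GM = r, write λ = r/(r+1) so G = D + λ·(M−D); G is affine-linear in λ
2. X is the midpoint of MP ⇒ X = (-1/2, -1)
3. S is the midpoint of XP ⇒ S = (-1/4, -1/2)
4. C is the centroid of triangle GPD ⇒ C is an affine combination of earlier points and hence also affine-linear in λ
Every point depending on G is an affine combination of G and λ-independent points, so each such coordinate is linear in λ; the λ² term in each signed area is a multiple of (M−D)×(M−D) = 0, so 2·[CSX] and 2·[XPG] are each linear in λ. Evaluating at λ=0 and λ=1:
  2·[CSX] = -1/6·λ + 1/3,   2·[XPG] = λ − 1
So [CSX]:[XPG] = (-1/6·λ + 1/3) / (λ − 1). Setting this equal to -7/30:
  -1/6·λ + 1/3 = -7/30·(λ − 1)  ⇒  λ = -3/2
Then r = λ/(1−λ) = (-3/2)/(5/2) = -3/5. Check: with r = -3/5, G = (4, 3) and [CSX]:[XPG] = -7/30 as required.

r = -3/5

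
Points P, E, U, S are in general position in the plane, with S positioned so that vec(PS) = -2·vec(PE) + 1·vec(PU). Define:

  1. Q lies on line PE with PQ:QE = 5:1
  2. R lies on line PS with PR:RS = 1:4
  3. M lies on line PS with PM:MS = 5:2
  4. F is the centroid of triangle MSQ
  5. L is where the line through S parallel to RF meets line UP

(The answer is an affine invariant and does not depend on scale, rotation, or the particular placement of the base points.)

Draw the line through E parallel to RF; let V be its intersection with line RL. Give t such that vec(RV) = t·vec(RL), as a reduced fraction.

Choose coordinates P = (0, 0), E = (1, 0), U = (0, 1), S = (-2, 1).
1. Q lies on line PE with PQ:QE = 5:1 ⇒ Q = (5/6, 0)
2. R lies on line PS with PR:RS = 1:4 ⇒ R = (-2/5, 1/5)
3. M lies on line PS with PM:MS = 5:2 ⇒ M = (-10/7, 5/7)
4. F is the centroid of triangle MSQ ⇒ F = (-109/126, 4/7)
5. L is where the line through S parallel to RF meets line UP ⇒ L = (0, -175/293)
through E parallel to RF: direction (-293/630, 13/35); meets RL at V = (-409/350, 88803/51275)
V = R + t·(L−R) with t = -269/140

t = -269/140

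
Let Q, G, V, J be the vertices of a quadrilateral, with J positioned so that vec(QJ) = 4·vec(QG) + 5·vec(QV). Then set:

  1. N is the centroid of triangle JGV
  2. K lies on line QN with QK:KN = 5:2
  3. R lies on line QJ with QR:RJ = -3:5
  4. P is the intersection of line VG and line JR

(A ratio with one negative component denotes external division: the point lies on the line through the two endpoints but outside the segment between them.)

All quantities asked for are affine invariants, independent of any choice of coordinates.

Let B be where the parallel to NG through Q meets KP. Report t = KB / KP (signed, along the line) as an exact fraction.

t = 135/86

Assign Q = (0, 0), G = (1, 0), V = (0, 1), J = (4, 5) — the answer is frame-independent, so this choice is without loss of generality.
1. N is the centroid of triangle JGV ⇒ N = (5/3, 2)
2. K lies on line QN with QK:KN = 5:2 ⇒ K = (25/21, 10/7)
3. R lies on line QJ with QR:RJ = -3:5 ⇒ R = (-6, -15/2)
4. P is the intersection of line VG and line JR ⇒ P = (4/9, 5/9)
through Q parallel to NG: direction (-2/3, -2); meets KP at B = (5/258, 5/86)
B = K + t·(P−K) with t = 135/86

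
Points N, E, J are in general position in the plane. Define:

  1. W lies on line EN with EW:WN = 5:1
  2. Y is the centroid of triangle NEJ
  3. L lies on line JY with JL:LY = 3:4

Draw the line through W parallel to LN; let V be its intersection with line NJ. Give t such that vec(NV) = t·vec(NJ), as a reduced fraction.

t = -5/6

Work in coordinates with N = (0, 0), E = (1, 0), J = (0, 1).
1. W lies on line EN with EW:WN = 5:1 ⇒ W = (1/6, 0)
2. Y is the centroid of triangle NEJ ⇒ Y = (1/3, 1/3)
3. L lies on line JY with JL:LY = 3:4 ⇒ L = (1/7, 5/7)
through W parallel to LN: direction (-1/7, -5/7); meets NJ at V = (0, -5/6)
V = N + t·(J−N) with t = -5/6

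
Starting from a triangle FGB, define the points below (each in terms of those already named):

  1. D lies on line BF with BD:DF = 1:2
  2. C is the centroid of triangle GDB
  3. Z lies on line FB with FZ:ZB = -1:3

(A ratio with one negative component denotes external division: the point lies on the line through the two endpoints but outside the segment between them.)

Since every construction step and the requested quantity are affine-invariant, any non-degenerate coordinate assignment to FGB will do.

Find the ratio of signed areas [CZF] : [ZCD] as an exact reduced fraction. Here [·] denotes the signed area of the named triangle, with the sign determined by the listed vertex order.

Work in coordinates with F = (0, 0), G = (1, 0), B = (0, 1).
1. D lies on line BF with BD:DF = 1:2 ⇒ D = (0, 2/3)
2. C is the centroid of triangle GDB ⇒ C = (1/3, 5/9)
3. Z lies on line FB with FZ:ZB = -1:3 ⇒ Z = (0, -1/2)
2·[CZF] = -1/6, 2·[ZCD] = 7/18
[CZF]:[ZCD] = -1/6:7/18 = -3/7

[CZF]:[ZCD] = -3/7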